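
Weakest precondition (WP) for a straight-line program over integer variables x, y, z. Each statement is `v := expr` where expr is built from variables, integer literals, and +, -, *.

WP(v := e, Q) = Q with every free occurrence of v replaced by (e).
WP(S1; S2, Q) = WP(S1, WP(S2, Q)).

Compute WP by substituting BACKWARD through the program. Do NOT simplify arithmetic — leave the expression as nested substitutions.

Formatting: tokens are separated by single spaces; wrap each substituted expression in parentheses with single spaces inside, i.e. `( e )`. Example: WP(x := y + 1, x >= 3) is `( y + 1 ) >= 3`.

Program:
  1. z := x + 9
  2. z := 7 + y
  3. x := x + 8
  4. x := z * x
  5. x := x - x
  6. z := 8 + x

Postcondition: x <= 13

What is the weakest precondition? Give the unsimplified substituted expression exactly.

Answer: ( ( ( 7 + y ) * ( x + 8 ) ) - ( ( 7 + y ) * ( x + 8 ) ) ) <= 13

Derivation:
post: x <= 13
stmt 6: z := 8 + x  -- replace 0 occurrence(s) of z with (8 + x)
  => x <= 13
stmt 5: x := x - x  -- replace 1 occurrence(s) of x with (x - x)
  => ( x - x ) <= 13
stmt 4: x := z * x  -- replace 2 occurrence(s) of x with (z * x)
  => ( ( z * x ) - ( z * x ) ) <= 13
stmt 3: x := x + 8  -- replace 2 occurrence(s) of x with (x + 8)
  => ( ( z * ( x + 8 ) ) - ( z * ( x + 8 ) ) ) <= 13
stmt 2: z := 7 + y  -- replace 2 occurrence(s) of z with (7 + y)
  => ( ( ( 7 + y ) * ( x + 8 ) ) - ( ( 7 + y ) * ( x + 8 ) ) ) <= 13
stmt 1: z := x + 9  -- replace 0 occurrence(s) of z with (x + 9)
  => ( ( ( 7 + y ) * ( x + 8 ) ) - ( ( 7 + y ) * ( x + 8 ) ) ) <= 13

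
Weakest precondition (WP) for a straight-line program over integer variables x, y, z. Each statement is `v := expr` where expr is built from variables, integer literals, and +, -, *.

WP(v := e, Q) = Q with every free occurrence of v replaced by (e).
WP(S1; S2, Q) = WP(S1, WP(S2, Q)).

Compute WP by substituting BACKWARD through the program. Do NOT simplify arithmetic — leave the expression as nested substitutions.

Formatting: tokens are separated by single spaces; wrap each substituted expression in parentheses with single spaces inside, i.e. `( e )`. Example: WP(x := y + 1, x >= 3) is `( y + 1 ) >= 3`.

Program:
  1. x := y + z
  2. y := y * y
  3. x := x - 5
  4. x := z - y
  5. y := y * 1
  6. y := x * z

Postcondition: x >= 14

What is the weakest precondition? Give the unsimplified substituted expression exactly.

Answer: ( z - ( y * y ) ) >= 14

Derivation:
post: x >= 14
stmt 6: y := x * z  -- replace 0 occurrence(s) of y with (x * z)
  => x >= 14
stmt 5: y := y * 1  -- replace 0 occurrence(s) of y with (y * 1)
  => x >= 14
stmt 4: x := z - y  -- replace 1 occurrence(s) of x with (z - y)
  => ( z - y ) >= 14
stmt 3: x := x - 5  -- replace 0 occurrence(s) of x with (x - 5)
  => ( z - y ) >= 14
stmt 2: y := y * y  -- replace 1 occurrence(s) of y with (y * y)
  => ( z - ( y * y ) ) >= 14
stmt 1: x := y + z  -- replace 0 occurrence(s) of x with (y + z)
  => ( z - ( y * y ) ) >= 14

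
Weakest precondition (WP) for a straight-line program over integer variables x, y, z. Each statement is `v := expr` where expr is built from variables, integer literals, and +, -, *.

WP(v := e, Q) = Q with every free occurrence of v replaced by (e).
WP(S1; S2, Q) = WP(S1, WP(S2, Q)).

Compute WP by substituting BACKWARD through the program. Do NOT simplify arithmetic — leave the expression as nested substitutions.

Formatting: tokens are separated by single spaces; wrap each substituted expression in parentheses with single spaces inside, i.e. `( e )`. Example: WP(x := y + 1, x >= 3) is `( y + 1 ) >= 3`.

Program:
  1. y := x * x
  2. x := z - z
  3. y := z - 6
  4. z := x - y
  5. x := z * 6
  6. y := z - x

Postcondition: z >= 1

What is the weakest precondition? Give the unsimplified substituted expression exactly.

Answer: ( ( z - z ) - ( z - 6 ) ) >= 1

Derivation:
post: z >= 1
stmt 6: y := z - x  -- replace 0 occurrence(s) of y with (z - x)
  => z >= 1
stmt 5: x := z * 6  -- replace 0 occurrence(s) of x with (z * 6)
  => z >= 1
stmt 4: z := x - y  -- replace 1 occurrence(s) of z with (x - y)
  => ( x - y ) >= 1
stmt 3: y := z - 6  -- replace 1 occurrence(s) of y with (z - 6)
  => ( x - ( z - 6 ) ) >= 1
stmt 2: x := z - z  -- replace 1 occurrence(s) of x with (z - z)
  => ( ( z - z ) - ( z - 6 ) ) >= 1
stmt 1: y := x * x  -- replace 0 occurrence(s) of y with (x * x)
  => ( ( z - z ) - ( z - 6 ) ) >= 1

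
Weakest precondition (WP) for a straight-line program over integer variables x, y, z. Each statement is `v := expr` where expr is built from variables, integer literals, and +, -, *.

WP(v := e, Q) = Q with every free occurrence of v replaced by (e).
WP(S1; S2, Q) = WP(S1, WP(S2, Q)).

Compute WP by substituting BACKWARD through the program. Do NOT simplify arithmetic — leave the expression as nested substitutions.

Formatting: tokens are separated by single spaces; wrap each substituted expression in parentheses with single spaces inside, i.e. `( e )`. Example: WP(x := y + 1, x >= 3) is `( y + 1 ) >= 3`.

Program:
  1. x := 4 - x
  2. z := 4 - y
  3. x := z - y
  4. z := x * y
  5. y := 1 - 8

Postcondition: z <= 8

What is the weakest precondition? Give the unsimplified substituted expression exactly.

Answer: ( ( ( 4 - y ) - y ) * y ) <= 8

Derivation:
post: z <= 8
stmt 5: y := 1 - 8  -- replace 0 occurrence(s) of y with (1 - 8)
  => z <= 8
stmt 4: z := x * y  -- replace 1 occurrence(s) of z with (x * y)
  => ( x * y ) <= 8
stmt 3: x := z - y  -- replace 1 occurrence(s) of x with (z - y)
  => ( ( z - y ) * y ) <= 8
stmt 2: z := 4 - y  -- replace 1 occurrence(s) of z with (4 - y)
  => ( ( ( 4 - y ) - y ) * y ) <= 8
stmt 1: x := 4 - x  -- replace 0 occurrence(s) of x with (4 - x)
  => ( ( ( 4 - y ) - y ) * y ) <= 8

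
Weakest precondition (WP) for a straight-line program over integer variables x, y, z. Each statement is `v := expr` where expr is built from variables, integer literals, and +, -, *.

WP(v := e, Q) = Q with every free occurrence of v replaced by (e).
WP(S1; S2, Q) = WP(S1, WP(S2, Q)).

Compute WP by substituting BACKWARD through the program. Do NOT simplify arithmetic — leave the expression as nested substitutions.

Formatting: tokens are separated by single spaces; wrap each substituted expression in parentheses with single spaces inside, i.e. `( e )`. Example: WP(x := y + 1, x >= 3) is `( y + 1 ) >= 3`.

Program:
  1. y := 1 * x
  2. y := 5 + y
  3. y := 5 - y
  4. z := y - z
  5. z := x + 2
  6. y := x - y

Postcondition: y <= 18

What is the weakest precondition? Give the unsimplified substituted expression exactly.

Answer: ( x - ( 5 - ( 5 + ( 1 * x ) ) ) ) <= 18

Derivation:
post: y <= 18
stmt 6: y := x - y  -- replace 1 occurrence(s) of y with (x - y)
  => ( x - y ) <= 18
stmt 5: z := x + 2  -- replace 0 occurrence(s) of z with (x + 2)
  => ( x - y ) <= 18
stmt 4: z := y - z  -- replace 0 occurrence(s) of z with (y - z)
  => ( x - y ) <= 18
stmt 3: y := 5 - y  -- replace 1 occurrence(s) of y with (5 - y)
  => ( x - ( 5 - y ) ) <= 18
stmt 2: y := 5 + y  -- replace 1 occurrence(s) of y with (5 + y)
  => ( x - ( 5 - ( 5 + y ) ) ) <= 18
stmt 1: y := 1 * x  -- replace 1 occurrence(s) of y with (1 * x)
  => ( x - ( 5 - ( 5 + ( 1 * x ) ) ) ) <= 18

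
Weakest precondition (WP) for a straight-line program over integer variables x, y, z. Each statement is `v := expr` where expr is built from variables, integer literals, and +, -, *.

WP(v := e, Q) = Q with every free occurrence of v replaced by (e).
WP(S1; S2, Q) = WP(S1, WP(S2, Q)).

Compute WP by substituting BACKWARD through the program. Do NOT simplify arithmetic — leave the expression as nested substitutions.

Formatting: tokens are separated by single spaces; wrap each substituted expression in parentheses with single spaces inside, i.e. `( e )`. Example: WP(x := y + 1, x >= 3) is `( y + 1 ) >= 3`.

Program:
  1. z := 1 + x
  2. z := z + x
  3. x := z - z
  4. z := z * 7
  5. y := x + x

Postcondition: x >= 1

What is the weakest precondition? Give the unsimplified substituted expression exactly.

Answer: ( ( ( 1 + x ) + x ) - ( ( 1 + x ) + x ) ) >= 1

Derivation:
post: x >= 1
stmt 5: y := x + x  -- replace 0 occurrence(s) of y with (x + x)
  => x >= 1
stmt 4: z := z * 7  -- replace 0 occurrence(s) of z with (z * 7)
  => x >= 1
stmt 3: x := z - z  -- replace 1 occurrence(s) of x with (z - z)
  => ( z - z ) >= 1
stmt 2: z := z + x  -- replace 2 occurrence(s) of z with (z + x)
  => ( ( z + x ) - ( z + x ) ) >= 1
stmt 1: z := 1 + x  -- replace 2 occurrence(s) of z with (1 + x)
  => ( ( ( 1 + x ) + x ) - ( ( 1 + x ) + x ) ) >= 1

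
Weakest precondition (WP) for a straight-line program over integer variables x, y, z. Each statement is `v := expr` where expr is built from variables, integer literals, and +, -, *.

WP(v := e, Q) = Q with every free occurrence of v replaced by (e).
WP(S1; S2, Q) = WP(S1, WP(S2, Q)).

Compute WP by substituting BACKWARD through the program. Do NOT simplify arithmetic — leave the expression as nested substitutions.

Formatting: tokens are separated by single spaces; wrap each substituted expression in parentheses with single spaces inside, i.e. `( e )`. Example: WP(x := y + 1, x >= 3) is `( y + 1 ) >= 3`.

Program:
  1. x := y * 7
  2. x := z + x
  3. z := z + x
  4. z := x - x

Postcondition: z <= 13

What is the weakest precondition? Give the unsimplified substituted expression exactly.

Answer: ( ( z + ( y * 7 ) ) - ( z + ( y * 7 ) ) ) <= 13

Derivation:
post: z <= 13
stmt 4: z := x - x  -- replace 1 occurrence(s) of z with (x - x)
  => ( x - x ) <= 13
stmt 3: z := z + x  -- replace 0 occurrence(s) of z with (z + x)
  => ( x - x ) <= 13
stmt 2: x := z + x  -- replace 2 occurrence(s) of x with (z + x)
  => ( ( z + x ) - ( z + x ) ) <= 13
stmt 1: x := y * 7  -- replace 2 occurrence(s) of x with (y * 7)
  => ( ( z + ( y * 7 ) ) - ( z + ( y * 7 ) ) ) <= 13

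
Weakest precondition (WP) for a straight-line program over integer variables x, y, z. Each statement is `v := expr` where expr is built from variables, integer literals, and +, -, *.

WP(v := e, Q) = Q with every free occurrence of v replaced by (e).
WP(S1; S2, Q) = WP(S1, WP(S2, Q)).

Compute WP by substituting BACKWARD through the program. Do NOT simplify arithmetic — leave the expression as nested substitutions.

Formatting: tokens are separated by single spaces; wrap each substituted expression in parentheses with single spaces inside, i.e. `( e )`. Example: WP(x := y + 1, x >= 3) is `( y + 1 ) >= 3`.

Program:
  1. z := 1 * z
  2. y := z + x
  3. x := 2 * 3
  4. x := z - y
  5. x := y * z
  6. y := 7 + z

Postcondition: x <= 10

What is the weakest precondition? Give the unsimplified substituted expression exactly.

post: x <= 10
stmt 6: y := 7 + z  -- replace 0 occurrence(s) of y with (7 + z)
  => x <= 10
stmt 5: x := y * z  -- replace 1 occurrence(s) of x with (y * z)
  => ( y * z ) <= 10
stmt 4: x := z - y  -- replace 0 occurrence(s) of x with (z - y)
  => ( y * z ) <= 10
stmt 3: x := 2 * 3  -- replace 0 occurrence(s) of x with (2 * 3)
  => ( y * z ) <= 10
stmt 2: y := z + x  -- replace 1 occurrence(s) of y with (z + x)
  => ( ( z + x ) * z ) <= 10
stmt 1: z := 1 * z  -- replace 2 occurrence(s) of z with (1 * z)
  => ( ( ( 1 * z ) + x ) * ( 1 * z ) ) <= 10

Answer: ( ( ( 1 * z ) + x ) * ( 1 * z ) ) <= 10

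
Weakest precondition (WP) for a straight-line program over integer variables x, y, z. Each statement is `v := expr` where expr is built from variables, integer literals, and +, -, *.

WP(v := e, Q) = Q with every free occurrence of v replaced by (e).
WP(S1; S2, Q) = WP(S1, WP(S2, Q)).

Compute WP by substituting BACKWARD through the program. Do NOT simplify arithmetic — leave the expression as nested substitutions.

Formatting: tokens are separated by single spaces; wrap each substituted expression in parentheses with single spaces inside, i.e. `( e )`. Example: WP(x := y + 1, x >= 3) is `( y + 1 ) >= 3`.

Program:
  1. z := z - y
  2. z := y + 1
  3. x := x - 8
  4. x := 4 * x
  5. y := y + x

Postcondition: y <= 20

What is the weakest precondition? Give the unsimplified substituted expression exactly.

Answer: ( y + ( 4 * ( x - 8 ) ) ) <= 20

Derivation:
post: y <= 20
stmt 5: y := y + x  -- replace 1 occurrence(s) of y with (y + x)
  => ( y + x ) <= 20
stmt 4: x := 4 * x  -- replace 1 occurrence(s) of x with (4 * x)
  => ( y + ( 4 * x ) ) <= 20
stmt 3: x := x - 8  -- replace 1 occurrence(s) of x with (x - 8)
  => ( y + ( 4 * ( x - 8 ) ) ) <= 20
stmt 2: z := y + 1  -- replace 0 occurrence(s) of z with (y + 1)
  => ( y + ( 4 * ( x - 8 ) ) ) <= 20
stmt 1: z := z - y  -- replace 0 occurrence(s) of z with (z - y)
  => ( y + ( 4 * ( x - 8 ) ) ) <= 20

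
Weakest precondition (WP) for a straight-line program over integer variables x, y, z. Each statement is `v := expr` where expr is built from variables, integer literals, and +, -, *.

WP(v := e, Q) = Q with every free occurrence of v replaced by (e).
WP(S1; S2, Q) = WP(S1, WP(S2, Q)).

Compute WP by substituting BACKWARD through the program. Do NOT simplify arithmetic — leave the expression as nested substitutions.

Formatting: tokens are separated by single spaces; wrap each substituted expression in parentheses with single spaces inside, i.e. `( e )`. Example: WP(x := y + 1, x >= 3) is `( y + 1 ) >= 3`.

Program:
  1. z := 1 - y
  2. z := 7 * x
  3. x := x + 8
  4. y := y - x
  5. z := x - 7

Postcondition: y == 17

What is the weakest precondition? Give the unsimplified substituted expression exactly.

post: y == 17
stmt 5: z := x - 7  -- replace 0 occurrence(s) of z with (x - 7)
  => y == 17
stmt 4: y := y - x  -- replace 1 occurrence(s) of y with (y - x)
  => ( y - x ) == 17
stmt 3: x := x + 8  -- replace 1 occurrence(s) of x with (x + 8)
  => ( y - ( x + 8 ) ) == 17
stmt 2: z := 7 * x  -- replace 0 occurrence(s) of z with (7 * x)
  => ( y - ( x + 8 ) ) == 17
stmt 1: z := 1 - y  -- replace 0 occurrence(s) of z with (1 - y)
  => ( y - ( x + 8 ) ) == 17

Answer: ( y - ( x + 8 ) ) == 17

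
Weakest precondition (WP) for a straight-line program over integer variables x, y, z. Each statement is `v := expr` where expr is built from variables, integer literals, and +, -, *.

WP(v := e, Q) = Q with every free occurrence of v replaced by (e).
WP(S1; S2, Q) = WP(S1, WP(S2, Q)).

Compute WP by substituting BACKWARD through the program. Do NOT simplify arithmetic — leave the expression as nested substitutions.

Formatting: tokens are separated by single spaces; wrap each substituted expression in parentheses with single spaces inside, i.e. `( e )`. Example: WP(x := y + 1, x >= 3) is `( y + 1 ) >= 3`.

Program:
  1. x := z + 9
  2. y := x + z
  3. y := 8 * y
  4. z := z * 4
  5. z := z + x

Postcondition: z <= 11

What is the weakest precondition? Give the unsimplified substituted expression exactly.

Answer: ( ( z * 4 ) + ( z + 9 ) ) <= 11

Derivation:
post: z <= 11
stmt 5: z := z + x  -- replace 1 occurrence(s) of z with (z + x)
  => ( z + x ) <= 11
stmt 4: z := z * 4  -- replace 1 occurrence(s) of z with (z * 4)
  => ( ( z * 4 ) + x ) <= 11
stmt 3: y := 8 * y  -- replace 0 occurrence(s) of y with (8 * y)
  => ( ( z * 4 ) + x ) <= 11
stmt 2: y := x + z  -- replace 0 occurrence(s) of y with (x + z)
  => ( ( z * 4 ) + x ) <= 11
stmt 1: x := z + 9  -- replace 1 occurrence(s) of x with (z + 9)
  => ( ( z * 4 ) + ( z + 9 ) ) <= 11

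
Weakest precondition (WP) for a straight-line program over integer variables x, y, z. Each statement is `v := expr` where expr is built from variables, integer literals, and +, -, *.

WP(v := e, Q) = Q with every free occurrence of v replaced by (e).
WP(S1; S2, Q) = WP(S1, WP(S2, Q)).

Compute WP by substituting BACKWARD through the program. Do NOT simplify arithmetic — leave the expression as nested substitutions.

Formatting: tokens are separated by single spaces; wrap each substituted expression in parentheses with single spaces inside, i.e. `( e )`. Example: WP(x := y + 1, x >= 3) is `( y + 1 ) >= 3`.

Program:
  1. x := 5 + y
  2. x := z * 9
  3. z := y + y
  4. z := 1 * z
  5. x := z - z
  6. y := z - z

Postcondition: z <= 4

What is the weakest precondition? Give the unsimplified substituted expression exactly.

Answer: ( 1 * ( y + y ) ) <= 4

Derivation:
post: z <= 4
stmt 6: y := z - z  -- replace 0 occurrence(s) of y with (z - z)
  => z <= 4
stmt 5: x := z - z  -- replace 0 occurrence(s) of x with (z - z)
  => z <= 4
stmt 4: z := 1 * z  -- replace 1 occurrence(s) of z with (1 * z)
  => ( 1 * z ) <= 4
stmt 3: z := y + y  -- replace 1 occurrence(s) of z with (y + y)
  => ( 1 * ( y + y ) ) <= 4
stmt 2: x := z * 9  -- replace 0 occurrence(s) of x with (z * 9)
  => ( 1 * ( y + y ) ) <= 4
stmt 1: x := 5 + y  -- replace 0 occurrence(s) of x with (5 + y)
  => ( 1 * ( y + y ) ) <= 4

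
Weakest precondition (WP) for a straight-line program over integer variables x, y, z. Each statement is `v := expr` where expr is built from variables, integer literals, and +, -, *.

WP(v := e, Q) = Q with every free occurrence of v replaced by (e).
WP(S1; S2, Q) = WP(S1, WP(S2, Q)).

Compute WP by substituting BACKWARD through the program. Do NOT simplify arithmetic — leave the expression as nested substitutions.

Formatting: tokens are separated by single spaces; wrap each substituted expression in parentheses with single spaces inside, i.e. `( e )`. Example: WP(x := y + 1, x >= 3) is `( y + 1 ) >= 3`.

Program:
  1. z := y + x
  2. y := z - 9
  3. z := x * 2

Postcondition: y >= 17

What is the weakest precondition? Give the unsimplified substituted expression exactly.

post: y >= 17
stmt 3: z := x * 2  -- replace 0 occurrence(s) of z with (x * 2)
  => y >= 17
stmt 2: y := z - 9  -- replace 1 occurrence(s) of y with (z - 9)
  => ( z - 9 ) >= 17
stmt 1: z := y + x  -- replace 1 occurrence(s) of z with (y + x)
  => ( ( y + x ) - 9 ) >= 17

Answer: ( ( y + x ) - 9 ) >= 17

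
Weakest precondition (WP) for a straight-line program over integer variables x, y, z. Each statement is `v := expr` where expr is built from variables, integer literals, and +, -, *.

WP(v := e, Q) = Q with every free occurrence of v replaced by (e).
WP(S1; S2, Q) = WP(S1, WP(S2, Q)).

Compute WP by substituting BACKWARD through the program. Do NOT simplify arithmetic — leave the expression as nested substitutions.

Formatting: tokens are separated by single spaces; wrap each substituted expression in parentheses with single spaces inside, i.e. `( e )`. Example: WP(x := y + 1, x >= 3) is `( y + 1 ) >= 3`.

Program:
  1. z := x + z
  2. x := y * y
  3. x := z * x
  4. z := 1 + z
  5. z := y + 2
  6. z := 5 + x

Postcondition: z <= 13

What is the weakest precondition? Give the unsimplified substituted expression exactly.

Answer: ( 5 + ( ( x + z ) * ( y * y ) ) ) <= 13

Derivation:
post: z <= 13
stmt 6: z := 5 + x  -- replace 1 occurrence(s) of z with (5 + x)
  => ( 5 + x ) <= 13
stmt 5: z := y + 2  -- replace 0 occurrence(s) of z with (y + 2)
  => ( 5 + x ) <= 13
stmt 4: z := 1 + z  -- replace 0 occurrence(s) of z with (1 + z)
  => ( 5 + x ) <= 13
stmt 3: x := z * x  -- replace 1 occurrence(s) of x with (z * x)
  => ( 5 + ( z * x ) ) <= 13
stmt 2: x := y * y  -- replace 1 occurrence(s) of x with (y * y)
  => ( 5 + ( z * ( y * y ) ) ) <= 13
stmt 1: z := x + z  -- replace 1 occurrence(s) of z with (x + z)
  => ( 5 + ( ( x + z ) * ( y * y ) ) ) <= 13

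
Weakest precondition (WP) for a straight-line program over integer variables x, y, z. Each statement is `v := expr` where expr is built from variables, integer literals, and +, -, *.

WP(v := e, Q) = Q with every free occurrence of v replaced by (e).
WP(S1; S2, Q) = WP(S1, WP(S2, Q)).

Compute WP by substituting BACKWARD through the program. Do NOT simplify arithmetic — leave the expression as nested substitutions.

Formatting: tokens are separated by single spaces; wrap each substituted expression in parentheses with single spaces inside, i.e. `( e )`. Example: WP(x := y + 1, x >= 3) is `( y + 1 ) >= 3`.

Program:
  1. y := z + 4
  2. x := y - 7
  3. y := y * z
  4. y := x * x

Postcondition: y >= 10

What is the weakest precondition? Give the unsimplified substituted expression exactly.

post: y >= 10
stmt 4: y := x * x  -- replace 1 occurrence(s) of y with (x * x)
  => ( x * x ) >= 10
stmt 3: y := y * z  -- replace 0 occurrence(s) of y with (y * z)
  => ( x * x ) >= 10
stmt 2: x := y - 7  -- replace 2 occurrence(s) of x with (y - 7)
  => ( ( y - 7 ) * ( y - 7 ) ) >= 10
stmt 1: y := z + 4  -- replace 2 occurrence(s) of y with (z + 4)
  => ( ( ( z + 4 ) - 7 ) * ( ( z + 4 ) - 7 ) ) >= 10

Answer: ( ( ( z + 4 ) - 7 ) * ( ( z + 4 ) - 7 ) ) >= 10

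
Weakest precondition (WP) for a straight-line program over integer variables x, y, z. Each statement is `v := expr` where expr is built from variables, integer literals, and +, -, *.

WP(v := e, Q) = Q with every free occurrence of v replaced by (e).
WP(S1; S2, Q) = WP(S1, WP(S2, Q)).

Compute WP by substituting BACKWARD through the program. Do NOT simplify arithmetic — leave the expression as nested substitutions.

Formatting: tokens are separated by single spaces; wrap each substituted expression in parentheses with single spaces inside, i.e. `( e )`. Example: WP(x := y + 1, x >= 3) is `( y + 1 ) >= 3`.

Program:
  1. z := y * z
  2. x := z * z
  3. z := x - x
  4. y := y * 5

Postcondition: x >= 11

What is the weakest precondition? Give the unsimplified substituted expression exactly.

Answer: ( ( y * z ) * ( y * z ) ) >= 11

Derivation:
post: x >= 11
stmt 4: y := y * 5  -- replace 0 occurrence(s) of y with (y * 5)
  => x >= 11
stmt 3: z := x - x  -- replace 0 occurrence(s) of z with (x - x)
  => x >= 11
stmt 2: x := z * z  -- replace 1 occurrence(s) of x with (z * z)
  => ( z * z ) >= 11
stmt 1: z := y * z  -- replace 2 occurrence(s) of z with (y * z)
  => ( ( y * z ) * ( y * z ) ) >= 11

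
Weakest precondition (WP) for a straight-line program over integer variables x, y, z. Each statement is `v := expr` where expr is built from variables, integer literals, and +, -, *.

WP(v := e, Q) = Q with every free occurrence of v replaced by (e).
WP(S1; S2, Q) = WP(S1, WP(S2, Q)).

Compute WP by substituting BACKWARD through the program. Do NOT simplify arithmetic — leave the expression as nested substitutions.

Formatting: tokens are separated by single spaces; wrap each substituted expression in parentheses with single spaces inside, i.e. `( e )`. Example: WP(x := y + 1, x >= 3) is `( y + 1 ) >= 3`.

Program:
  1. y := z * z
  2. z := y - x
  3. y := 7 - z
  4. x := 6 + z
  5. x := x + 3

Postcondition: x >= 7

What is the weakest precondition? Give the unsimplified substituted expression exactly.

post: x >= 7
stmt 5: x := x + 3  -- replace 1 occurrence(s) of x with (x + 3)
  => ( x + 3 ) >= 7
stmt 4: x := 6 + z  -- replace 1 occurrence(s) of x with (6 + z)
  => ( ( 6 + z ) + 3 ) >= 7
stmt 3: y := 7 - z  -- replace 0 occurrence(s) of y with (7 - z)
  => ( ( 6 + z ) + 3 ) >= 7
stmt 2: z := y - x  -- replace 1 occurrence(s) of z with (y - x)
  => ( ( 6 + ( y - x ) ) + 3 ) >= 7
stmt 1: y := z * z  -- replace 1 occurrence(s) of y with (z * z)
  => ( ( 6 + ( ( z * z ) - x ) ) + 3 ) >= 7

Answer: ( ( 6 + ( ( z * z ) - x ) ) + 3 ) >= 7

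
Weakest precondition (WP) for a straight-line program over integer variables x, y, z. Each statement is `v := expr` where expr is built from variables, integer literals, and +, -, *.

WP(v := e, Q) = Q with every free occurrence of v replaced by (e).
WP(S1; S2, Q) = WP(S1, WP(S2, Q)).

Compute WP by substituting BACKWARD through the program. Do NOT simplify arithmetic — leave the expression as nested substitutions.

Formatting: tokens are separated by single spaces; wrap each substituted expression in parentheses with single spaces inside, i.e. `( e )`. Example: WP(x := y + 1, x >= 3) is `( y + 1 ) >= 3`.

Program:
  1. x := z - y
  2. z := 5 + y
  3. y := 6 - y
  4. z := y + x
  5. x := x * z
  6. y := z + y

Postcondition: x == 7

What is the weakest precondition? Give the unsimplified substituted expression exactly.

post: x == 7
stmt 6: y := z + y  -- replace 0 occurrence(s) of y with (z + y)
  => x == 7
stmt 5: x := x * z  -- replace 1 occurrence(s) of x with (x * z)
  => ( x * z ) == 7
stmt 4: z := y + x  -- replace 1 occurrence(s) of z with (y + x)
  => ( x * ( y + x ) ) == 7
stmt 3: y := 6 - y  -- replace 1 occurrence(s) of y with (6 - y)
  => ( x * ( ( 6 - y ) + x ) ) == 7
stmt 2: z := 5 + y  -- replace 0 occurrence(s) of z with (5 + y)
  => ( x * ( ( 6 - y ) + x ) ) == 7
stmt 1: x := z - y  -- replace 2 occurrence(s) of x with (z - y)
  => ( ( z - y ) * ( ( 6 - y ) + ( z - y ) ) ) == 7

Answer: ( ( z - y ) * ( ( 6 - y ) + ( z - y ) ) ) == 7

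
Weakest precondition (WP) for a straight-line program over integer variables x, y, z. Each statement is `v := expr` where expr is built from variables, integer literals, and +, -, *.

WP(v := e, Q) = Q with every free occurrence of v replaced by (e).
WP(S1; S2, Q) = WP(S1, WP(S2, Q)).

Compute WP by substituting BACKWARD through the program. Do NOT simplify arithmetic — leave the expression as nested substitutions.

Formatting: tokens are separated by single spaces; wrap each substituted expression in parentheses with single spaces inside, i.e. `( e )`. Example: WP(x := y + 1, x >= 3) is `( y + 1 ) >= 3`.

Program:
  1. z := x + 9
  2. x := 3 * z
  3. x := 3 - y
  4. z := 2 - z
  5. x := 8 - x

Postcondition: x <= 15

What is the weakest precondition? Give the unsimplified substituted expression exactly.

Answer: ( 8 - ( 3 - y ) ) <= 15

Derivation:
post: x <= 15
stmt 5: x := 8 - x  -- replace 1 occurrence(s) of x with (8 - x)
  => ( 8 - x ) <= 15
stmt 4: z := 2 - z  -- replace 0 occurrence(s) of z with (2 - z)
  => ( 8 - x ) <= 15
stmt 3: x := 3 - y  -- replace 1 occurrence(s) of x with (3 - y)
  => ( 8 - ( 3 - y ) ) <= 15
stmt 2: x := 3 * z  -- replace 0 occurrence(s) of x with (3 * z)
  => ( 8 - ( 3 - y ) ) <= 15
stmt 1: z := x + 9  -- replace 0 occurrence(s) of z with (x + 9)
  => ( 8 - ( 3 - y ) ) <= 15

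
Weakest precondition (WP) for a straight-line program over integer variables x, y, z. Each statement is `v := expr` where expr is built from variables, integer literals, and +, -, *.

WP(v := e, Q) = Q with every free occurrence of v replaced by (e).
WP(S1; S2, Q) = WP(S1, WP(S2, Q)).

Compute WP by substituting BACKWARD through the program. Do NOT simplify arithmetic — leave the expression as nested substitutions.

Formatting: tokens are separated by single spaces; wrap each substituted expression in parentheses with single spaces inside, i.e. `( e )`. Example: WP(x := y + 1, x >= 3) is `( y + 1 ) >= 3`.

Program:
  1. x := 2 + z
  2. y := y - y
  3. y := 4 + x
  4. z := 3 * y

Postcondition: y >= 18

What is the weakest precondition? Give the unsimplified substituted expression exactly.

Answer: ( 4 + ( 2 + z ) ) >= 18

Derivation:
post: y >= 18
stmt 4: z := 3 * y  -- replace 0 occurrence(s) of z with (3 * y)
  => y >= 18
stmt 3: y := 4 + x  -- replace 1 occurrence(s) of y with (4 + x)
  => ( 4 + x ) >= 18
stmt 2: y := y - y  -- replace 0 occurrence(s) of y with (y - y)
  => ( 4 + x ) >= 18
stmt 1: x := 2 + z  -- replace 1 occurrence(s) of x with (2 + z)
  => ( 4 + ( 2 + z ) ) >= 18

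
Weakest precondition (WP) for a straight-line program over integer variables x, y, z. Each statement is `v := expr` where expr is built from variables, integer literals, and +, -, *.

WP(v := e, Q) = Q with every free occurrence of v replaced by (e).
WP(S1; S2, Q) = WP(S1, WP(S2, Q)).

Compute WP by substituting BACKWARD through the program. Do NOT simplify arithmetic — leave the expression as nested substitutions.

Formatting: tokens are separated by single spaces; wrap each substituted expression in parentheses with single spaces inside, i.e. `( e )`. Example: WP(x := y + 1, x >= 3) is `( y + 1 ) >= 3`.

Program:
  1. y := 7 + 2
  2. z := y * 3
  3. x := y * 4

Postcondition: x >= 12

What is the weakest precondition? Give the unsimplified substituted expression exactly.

Answer: ( ( 7 + 2 ) * 4 ) >= 12

Derivation:
post: x >= 12
stmt 3: x := y * 4  -- replace 1 occurrence(s) of x with (y * 4)
  => ( y * 4 ) >= 12
stmt 2: z := y * 3  -- replace 0 occurrence(s) of z with (y * 3)
  => ( y * 4 ) >= 12
stmt 1: y := 7 + 2  -- replace 1 occurrence(s) of y with (7 + 2)
  => ( ( 7 + 2 ) * 4 ) >= 12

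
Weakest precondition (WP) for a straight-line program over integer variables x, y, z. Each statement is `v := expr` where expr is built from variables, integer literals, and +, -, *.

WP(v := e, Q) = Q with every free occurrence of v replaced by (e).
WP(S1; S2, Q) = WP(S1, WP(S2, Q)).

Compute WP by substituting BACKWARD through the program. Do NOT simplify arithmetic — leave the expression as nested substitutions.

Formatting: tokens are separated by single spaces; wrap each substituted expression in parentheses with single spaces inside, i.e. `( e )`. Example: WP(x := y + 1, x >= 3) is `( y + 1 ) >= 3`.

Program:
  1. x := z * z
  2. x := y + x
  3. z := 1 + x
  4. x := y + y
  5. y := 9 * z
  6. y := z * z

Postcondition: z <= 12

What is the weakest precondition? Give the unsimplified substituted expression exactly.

post: z <= 12
stmt 6: y := z * z  -- replace 0 occurrence(s) of y with (z * z)
  => z <= 12
stmt 5: y := 9 * z  -- replace 0 occurrence(s) of y with (9 * z)
  => z <= 12
stmt 4: x := y + y  -- replace 0 occurrence(s) of x with (y + y)
  => z <= 12
stmt 3: z := 1 + x  -- replace 1 occurrence(s) of z with (1 + x)
  => ( 1 + x ) <= 12
stmt 2: x := y + x  -- replace 1 occurrence(s) of x with (y + x)
  => ( 1 + ( y + x ) ) <= 12
stmt 1: x := z * z  -- replace 1 occurrence(s) of x with (z * z)
  => ( 1 + ( y + ( z * z ) ) ) <= 12

Answer: ( 1 + ( y + ( z * z ) ) ) <= 12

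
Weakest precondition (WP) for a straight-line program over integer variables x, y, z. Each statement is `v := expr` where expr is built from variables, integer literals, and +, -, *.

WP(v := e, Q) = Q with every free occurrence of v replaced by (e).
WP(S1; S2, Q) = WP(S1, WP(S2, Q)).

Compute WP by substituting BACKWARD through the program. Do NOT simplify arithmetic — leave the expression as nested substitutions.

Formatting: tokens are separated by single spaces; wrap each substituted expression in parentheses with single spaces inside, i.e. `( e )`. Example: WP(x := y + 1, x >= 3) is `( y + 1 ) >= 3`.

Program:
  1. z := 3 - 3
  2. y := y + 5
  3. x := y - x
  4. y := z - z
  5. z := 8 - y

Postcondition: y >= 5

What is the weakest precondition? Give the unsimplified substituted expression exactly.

post: y >= 5
stmt 5: z := 8 - y  -- replace 0 occurrence(s) of z with (8 - y)
  => y >= 5
stmt 4: y := z - z  -- replace 1 occurrence(s) of y with (z - z)
  => ( z - z ) >= 5
stmt 3: x := y - x  -- replace 0 occurrence(s) of x with (y - x)
  => ( z - z ) >= 5
stmt 2: y := y + 5  -- replace 0 occurrence(s) of y with (y + 5)
  => ( z - z ) >= 5
stmt 1: z := 3 - 3  -- replace 2 occurrence(s) of z with (3 - 3)
  => ( ( 3 - 3 ) - ( 3 - 3 ) ) >= 5

Answer: ( ( 3 - 3 ) - ( 3 - 3 ) ) >= 5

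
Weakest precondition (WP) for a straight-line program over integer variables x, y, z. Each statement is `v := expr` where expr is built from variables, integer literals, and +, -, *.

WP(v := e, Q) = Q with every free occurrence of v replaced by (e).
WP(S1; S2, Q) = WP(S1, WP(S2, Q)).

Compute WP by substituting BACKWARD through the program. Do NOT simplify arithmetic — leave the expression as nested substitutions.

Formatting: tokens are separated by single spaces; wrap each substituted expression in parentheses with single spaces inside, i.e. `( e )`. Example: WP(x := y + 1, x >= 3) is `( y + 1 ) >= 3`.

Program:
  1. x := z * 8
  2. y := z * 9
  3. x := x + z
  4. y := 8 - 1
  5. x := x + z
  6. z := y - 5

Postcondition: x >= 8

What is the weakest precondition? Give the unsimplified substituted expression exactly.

post: x >= 8
stmt 6: z := y - 5  -- replace 0 occurrence(s) of z with (y - 5)
  => x >= 8
stmt 5: x := x + z  -- replace 1 occurrence(s) of x with (x + z)
  => ( x + z ) >= 8
stmt 4: y := 8 - 1  -- replace 0 occurrence(s) of y with (8 - 1)
  => ( x + z ) >= 8
stmt 3: x := x + z  -- replace 1 occurrence(s) of x with (x + z)
  => ( ( x + z ) + z ) >= 8
stmt 2: y := z * 9  -- replace 0 occurrence(s) of y with (z * 9)
  => ( ( x + z ) + z ) >= 8
stmt 1: x := z * 8  -- replace 1 occurrence(s) of x with (z * 8)
  => ( ( ( z * 8 ) + z ) + z ) >= 8

Answer: ( ( ( z * 8 ) + z ) + z ) >= 8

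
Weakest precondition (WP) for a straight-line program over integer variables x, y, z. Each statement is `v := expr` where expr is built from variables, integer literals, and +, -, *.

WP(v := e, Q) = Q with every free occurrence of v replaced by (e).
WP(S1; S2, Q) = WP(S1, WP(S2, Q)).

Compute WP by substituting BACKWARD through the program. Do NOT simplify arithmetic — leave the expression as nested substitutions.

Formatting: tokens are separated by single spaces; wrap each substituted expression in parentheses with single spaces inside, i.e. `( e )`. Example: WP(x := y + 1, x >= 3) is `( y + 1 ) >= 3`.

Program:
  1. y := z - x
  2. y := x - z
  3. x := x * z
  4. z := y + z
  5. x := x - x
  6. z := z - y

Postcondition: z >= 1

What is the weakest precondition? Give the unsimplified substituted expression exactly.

Answer: ( ( ( x - z ) + z ) - ( x - z ) ) >= 1

Derivation:
post: z >= 1
stmt 6: z := z - y  -- replace 1 occurrence(s) of z with (z - y)
  => ( z - y ) >= 1
stmt 5: x := x - x  -- replace 0 occurrence(s) of x with (x - x)
  => ( z - y ) >= 1
stmt 4: z := y + z  -- replace 1 occurrence(s) of z with (y + z)
  => ( ( y + z ) - y ) >= 1
stmt 3: x := x * z  -- replace 0 occurrence(s) of x with (x * z)
  => ( ( y + z ) - y ) >= 1
stmt 2: y := x - z  -- replace 2 occurrence(s) of y with (x - z)
  => ( ( ( x - z ) + z ) - ( x - z ) ) >= 1
stmt 1: y := z - x  -- replace 0 occurrence(s) of y with (z - x)
  => ( ( ( x - z ) + z ) - ( x - z ) ) >= 1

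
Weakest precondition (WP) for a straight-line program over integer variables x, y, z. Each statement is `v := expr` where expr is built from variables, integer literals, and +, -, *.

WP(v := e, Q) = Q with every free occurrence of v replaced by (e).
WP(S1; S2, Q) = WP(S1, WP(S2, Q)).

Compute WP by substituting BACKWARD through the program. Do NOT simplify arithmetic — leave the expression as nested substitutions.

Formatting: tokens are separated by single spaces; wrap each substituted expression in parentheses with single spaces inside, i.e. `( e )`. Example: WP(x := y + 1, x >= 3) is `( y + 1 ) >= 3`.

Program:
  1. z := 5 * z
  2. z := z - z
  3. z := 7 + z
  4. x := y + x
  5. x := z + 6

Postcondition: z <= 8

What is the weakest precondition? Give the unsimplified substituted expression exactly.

post: z <= 8
stmt 5: x := z + 6  -- replace 0 occurrence(s) of x with (z + 6)
  => z <= 8
stmt 4: x := y + x  -- replace 0 occurrence(s) of x with (y + x)
  => z <= 8
stmt 3: z := 7 + z  -- replace 1 occurrence(s) of z with (7 + z)
  => ( 7 + z ) <= 8
stmt 2: z := z - z  -- replace 1 occurrence(s) of z with (z - z)
  => ( 7 + ( z - z ) ) <= 8
stmt 1: z := 5 * z  -- replace 2 occurrence(s) of z with (5 * z)
  => ( 7 + ( ( 5 * z ) - ( 5 * z ) ) ) <= 8

Answer: ( 7 + ( ( 5 * z ) - ( 5 * z ) ) ) <= 8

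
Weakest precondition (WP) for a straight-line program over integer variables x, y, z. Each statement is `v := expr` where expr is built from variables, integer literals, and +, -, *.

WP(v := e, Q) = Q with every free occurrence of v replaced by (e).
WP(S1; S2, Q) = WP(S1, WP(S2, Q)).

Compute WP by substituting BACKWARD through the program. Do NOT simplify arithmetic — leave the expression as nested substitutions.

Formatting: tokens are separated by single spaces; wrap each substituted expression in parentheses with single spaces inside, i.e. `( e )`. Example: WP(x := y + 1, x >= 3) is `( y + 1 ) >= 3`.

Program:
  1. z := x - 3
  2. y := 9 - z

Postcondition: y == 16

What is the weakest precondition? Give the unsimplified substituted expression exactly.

post: y == 16
stmt 2: y := 9 - z  -- replace 1 occurrence(s) of y with (9 - z)
  => ( 9 - z ) == 16
stmt 1: z := x - 3  -- replace 1 occurrence(s) of z with (x - 3)
  => ( 9 - ( x - 3 ) ) == 16

Answer: ( 9 - ( x - 3 ) ) == 16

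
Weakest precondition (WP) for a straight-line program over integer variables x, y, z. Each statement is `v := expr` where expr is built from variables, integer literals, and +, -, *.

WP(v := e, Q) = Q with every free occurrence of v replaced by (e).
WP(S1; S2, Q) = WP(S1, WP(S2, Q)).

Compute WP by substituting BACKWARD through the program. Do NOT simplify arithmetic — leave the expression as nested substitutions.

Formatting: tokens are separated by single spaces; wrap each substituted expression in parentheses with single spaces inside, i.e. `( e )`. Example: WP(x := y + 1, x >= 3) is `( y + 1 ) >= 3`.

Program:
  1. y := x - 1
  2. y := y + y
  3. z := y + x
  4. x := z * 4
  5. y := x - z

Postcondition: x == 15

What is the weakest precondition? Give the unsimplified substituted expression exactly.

post: x == 15
stmt 5: y := x - z  -- replace 0 occurrence(s) of y with (x - z)
  => x == 15
stmt 4: x := z * 4  -- replace 1 occurrence(s) of x with (z * 4)
  => ( z * 4 ) == 15
stmt 3: z := y + x  -- replace 1 occurrence(s) of z with (y + x)
  => ( ( y + x ) * 4 ) == 15
stmt 2: y := y + y  -- replace 1 occurrence(s) of y with (y + y)
  => ( ( ( y + y ) + x ) * 4 ) == 15
stmt 1: y := x - 1  -- replace 2 occurrence(s) of y with (x - 1)
  => ( ( ( ( x - 1 ) + ( x - 1 ) ) + x ) * 4 ) == 15

Answer: ( ( ( ( x - 1 ) + ( x - 1 ) ) + x ) * 4 ) == 15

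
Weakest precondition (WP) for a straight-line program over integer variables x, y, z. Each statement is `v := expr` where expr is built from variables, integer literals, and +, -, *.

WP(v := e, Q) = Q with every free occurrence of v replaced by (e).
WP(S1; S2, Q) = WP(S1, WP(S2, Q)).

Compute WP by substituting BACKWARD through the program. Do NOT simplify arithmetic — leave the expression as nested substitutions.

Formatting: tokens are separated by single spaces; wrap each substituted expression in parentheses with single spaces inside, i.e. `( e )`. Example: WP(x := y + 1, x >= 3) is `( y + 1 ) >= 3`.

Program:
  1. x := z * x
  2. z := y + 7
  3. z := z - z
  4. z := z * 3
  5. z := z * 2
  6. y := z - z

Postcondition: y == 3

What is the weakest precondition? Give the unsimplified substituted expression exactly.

Answer: ( ( ( ( ( y + 7 ) - ( y + 7 ) ) * 3 ) * 2 ) - ( ( ( ( y + 7 ) - ( y + 7 ) ) * 3 ) * 2 ) ) == 3

Derivation:
post: y == 3
stmt 6: y := z - z  -- replace 1 occurrence(s) of y with (z - z)
  => ( z - z ) == 3
stmt 5: z := z * 2  -- replace 2 occurrence(s) of z with (z * 2)
  => ( ( z * 2 ) - ( z * 2 ) ) == 3
stmt 4: z := z * 3  -- replace 2 occurrence(s) of z with (z * 3)
  => ( ( ( z * 3 ) * 2 ) - ( ( z * 3 ) * 2 ) ) == 3
stmt 3: z := z - z  -- replace 2 occurrence(s) of z with (z - z)
  => ( ( ( ( z - z ) * 3 ) * 2 ) - ( ( ( z - z ) * 3 ) * 2 ) ) == 3
stmt 2: z := y + 7  -- replace 4 occurrence(s) of z with (y + 7)
  => ( ( ( ( ( y + 7 ) - ( y + 7 ) ) * 3 ) * 2 ) - ( ( ( ( y + 7 ) - ( y + 7 ) ) * 3 ) * 2 ) ) == 3
stmt 1: x := z * x  -- replace 0 occurrence(s) of x with (z * x)
  => ( ( ( ( ( y + 7 ) - ( y + 7 ) ) * 3 ) * 2 ) - ( ( ( ( y + 7 ) - ( y + 7 ) ) * 3 ) * 2 ) ) == 3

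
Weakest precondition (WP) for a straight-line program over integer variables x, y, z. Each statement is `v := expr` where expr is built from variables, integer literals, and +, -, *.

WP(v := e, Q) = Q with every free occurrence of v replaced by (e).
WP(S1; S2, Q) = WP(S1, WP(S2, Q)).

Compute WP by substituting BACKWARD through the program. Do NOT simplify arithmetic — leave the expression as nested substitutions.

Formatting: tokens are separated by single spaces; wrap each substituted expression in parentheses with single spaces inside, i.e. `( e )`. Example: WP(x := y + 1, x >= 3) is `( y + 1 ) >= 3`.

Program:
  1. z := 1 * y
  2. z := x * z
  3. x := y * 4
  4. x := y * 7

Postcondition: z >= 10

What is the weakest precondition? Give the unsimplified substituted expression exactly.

Answer: ( x * ( 1 * y ) ) >= 10

Derivation:
post: z >= 10
stmt 4: x := y * 7  -- replace 0 occurrence(s) of x with (y * 7)
  => z >= 10
stmt 3: x := y * 4  -- replace 0 occurrence(s) of x with (y * 4)
  => z >= 10
stmt 2: z := x * z  -- replace 1 occurrence(s) of z with (x * z)
  => ( x * z ) >= 10
stmt 1: z := 1 * y  -- replace 1 occurrence(s) of z with (1 * y)
  => ( x * ( 1 * y ) ) >= 10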